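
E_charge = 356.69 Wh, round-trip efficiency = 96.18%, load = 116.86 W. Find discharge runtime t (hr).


Step 1: E_discharge = eta/100 * E_charge = 96.18/100 * 356.69 = 343.06 Wh
Step 2: t = E_discharge / P = 343.06 / 116.86 = 2.936 hr

2.936 hr


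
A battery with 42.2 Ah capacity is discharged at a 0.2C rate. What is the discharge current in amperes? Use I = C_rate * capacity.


At 0.2C: I = 0.2 * 42.2 Ah = 8.44 A

8.44 A


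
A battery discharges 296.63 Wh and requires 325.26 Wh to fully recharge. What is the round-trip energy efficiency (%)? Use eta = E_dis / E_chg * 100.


eta_e = E_dis / E_chg * 100 = 296.63 / 325.26 * 100 = 91.20%

91.20%


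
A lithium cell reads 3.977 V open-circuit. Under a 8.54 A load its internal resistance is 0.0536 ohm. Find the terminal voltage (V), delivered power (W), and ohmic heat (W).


Step 1: V_terminal = OCV - I*R = 3.977 - 8.54 * 0.0536 = 3.5193 V
Step 2: P_out = V_terminal * I = 3.5193 * 8.54 = 30.05 W
Step 3: Q = I^2 * R = 8.54^2 * 0.0536 = 3.909 W

V=3.5193 V, P=30.05 W, Q=3.909 W


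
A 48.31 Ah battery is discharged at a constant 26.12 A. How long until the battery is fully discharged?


t = capacity / current = 48.31 / 26.12 = 1.850 hr

1.850 hr


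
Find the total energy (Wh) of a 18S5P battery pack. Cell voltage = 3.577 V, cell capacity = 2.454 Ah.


V_pack = 18 * 3.577 = 64.386 V
C_pack = 5 * 2.454 = 12.27 Ah
E = V_pack * C_pack = 64.386 * 12.27 = 790.0 Wh

790.0 Wh


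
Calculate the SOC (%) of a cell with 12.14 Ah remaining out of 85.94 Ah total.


SOC% = 12.14 / 85.94 * 100 = 14.13%

14.13%


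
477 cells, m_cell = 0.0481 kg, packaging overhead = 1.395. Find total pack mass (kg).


Cell mass sum = 477 * 0.0481 = 22.944 kg
With overhead 1.395: m_pack = 22.944 * 1.395 = 32.01 kg

32.01 kg


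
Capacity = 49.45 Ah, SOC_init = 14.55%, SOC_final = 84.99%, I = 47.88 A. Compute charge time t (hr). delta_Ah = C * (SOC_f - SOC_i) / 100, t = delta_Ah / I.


Step 1: dSOC = 84.99% - 14.55% = 70.44%
Step 2: delta_Ah = 49.45 * 70.44 / 100 = 34.833 Ah
Step 3: t = 34.833 / 47.88 = 0.7275 hr

0.7275 hr


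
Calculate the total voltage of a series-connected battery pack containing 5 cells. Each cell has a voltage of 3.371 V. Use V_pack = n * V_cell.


With 5 cells in series at 3.371 V each, V_pack = 16.855 V

16.855 V


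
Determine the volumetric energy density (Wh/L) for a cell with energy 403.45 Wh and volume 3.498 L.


Volumetric ED = 403.45 Wh / 3.498 L = 115.3 Wh/L

115.3 Wh/L


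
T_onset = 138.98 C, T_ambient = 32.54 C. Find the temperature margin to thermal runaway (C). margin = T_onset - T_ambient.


margin = T_onset - T_ambient = 138.98 - 32.54 = 106.44 C

106.44 C


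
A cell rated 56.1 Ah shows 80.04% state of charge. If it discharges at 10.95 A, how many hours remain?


Step 1: remaining = SOC/100 * C_total = 80.04/100 * 56.1 = 44.902 Ah
Step 2: t = remaining / I = 44.902 / 10.95 = 4.101 hr

4.101 hr


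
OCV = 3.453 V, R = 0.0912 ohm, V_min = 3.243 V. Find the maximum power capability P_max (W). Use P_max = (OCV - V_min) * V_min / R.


P_max = (OCV - V_min) * V_min / R = (3.453 - 3.243) * 3.243 / 0.0912 = 0.21 * 3.243 / 0.0912 = 7.467 W

7.467 W


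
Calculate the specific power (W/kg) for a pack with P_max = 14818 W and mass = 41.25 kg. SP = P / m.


Specific power = 14818 W / 41.25 kg = 359.2 W/kg

359.2 W/kg


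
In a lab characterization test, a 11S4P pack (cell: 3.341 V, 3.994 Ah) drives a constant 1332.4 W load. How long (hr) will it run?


Step 1: E_pack = Ns * V_cell * Np * C_cell = 11 * 3.341 * 4 * 3.994 = 587.13 Wh
Step 2: t = E_pack / P = 587.13 / 1332.4 = 0.4407 hr

0.4407 hr


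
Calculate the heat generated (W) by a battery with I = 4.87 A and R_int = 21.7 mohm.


Convert: R = 21.7 mohm = 0.0217 ohm
I^2 = 23.717
Q = 23.717 * 0.0217 = 0.5147 W

0.5147 W


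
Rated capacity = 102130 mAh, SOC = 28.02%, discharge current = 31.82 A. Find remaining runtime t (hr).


Convert: C_total = 102130 mAh = 102.13 Ah
Step 1: remaining = SOC/100 * C_total = 28.02/100 * 102.13 = 28.617 Ah
Step 2: t = remaining / I = 28.617 / 31.82 = 0.8993 hr

0.8993 hr


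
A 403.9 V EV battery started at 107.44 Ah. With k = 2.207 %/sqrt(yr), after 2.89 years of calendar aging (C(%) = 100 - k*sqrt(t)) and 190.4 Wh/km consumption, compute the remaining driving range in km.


Step 1: capacity retention = 100 - 2.207 * sqrt(2.89) = 100 - 2.207 * 1.7 = 96.248%
Step 2: C_now = 107.44 * 96.248/100 = 103.41 Ah
Step 3: E_pack = V * C_now = 403.9 * 103.41 = 41767 Wh
Step 4: range = E_pack / consumption = 41767 / 190.4 = 219.4 km

219.4 km


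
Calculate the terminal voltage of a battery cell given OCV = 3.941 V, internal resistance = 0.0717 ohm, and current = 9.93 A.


IR drop = 9.93 * 0.0717 = 0.71198 V
V = 3.941 - 0.71198 = 3.229 V

3.229 V


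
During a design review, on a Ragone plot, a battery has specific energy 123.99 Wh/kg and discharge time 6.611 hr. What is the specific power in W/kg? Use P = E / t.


P_specific = E / t = 123.99 / 6.611 = 18.76 W/kg

18.76 W/kg


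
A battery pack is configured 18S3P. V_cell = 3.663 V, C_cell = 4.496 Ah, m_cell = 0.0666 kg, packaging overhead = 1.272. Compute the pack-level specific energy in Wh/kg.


Step 1: V_pack = 18 * 3.663 = 65.934 V
Step 2: C_pack = 3 * 4.496 = 13.488 Ah
Step 3: E_pack = V_pack * C_pack = 65.934 * 13.488 = 889.32 Wh
Step 4: m_pack = 18 * 3 * 0.0666 * 1.272 = 4.5746 kg
Step 5: ED = E_pack / m_pack = 889.32 / 4.5746 = 194.4 Wh/kg

194.4 Wh/kg


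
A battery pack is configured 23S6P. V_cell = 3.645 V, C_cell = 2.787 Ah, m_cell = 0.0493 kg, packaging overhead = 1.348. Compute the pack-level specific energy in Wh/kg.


Step 1: V_pack = 23 * 3.645 = 83.835 V
Step 2: C_pack = 6 * 2.787 = 16.722 Ah
Step 3: E_pack = V_pack * C_pack = 83.835 * 16.722 = 1401.9 Wh
Step 4: m_pack = 23 * 6 * 0.0493 * 1.348 = 9.171 kg
Step 5: ED = E_pack / m_pack = 1401.9 / 9.171 = 152.9 Wh/kg

152.9 Wh/kg


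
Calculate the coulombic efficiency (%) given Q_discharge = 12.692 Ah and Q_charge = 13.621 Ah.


Coulombic efficiency = 12.692/13.621 * 100% = 93.18%

93.18%


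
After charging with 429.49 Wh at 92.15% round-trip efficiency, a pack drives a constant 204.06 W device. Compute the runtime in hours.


Step 1: E_discharge = eta/100 * E_charge = 92.15/100 * 429.49 = 395.78 Wh
Step 2: t = E_discharge / P = 395.78 / 204.06 = 1.940 hr

1.940 hr


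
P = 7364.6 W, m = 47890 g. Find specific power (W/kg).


Convert: m = 47890 g = 47.89 kg
Specific power = 7364.6 W / 47.89 kg = 153.8 W/kg

153.8 W/kg


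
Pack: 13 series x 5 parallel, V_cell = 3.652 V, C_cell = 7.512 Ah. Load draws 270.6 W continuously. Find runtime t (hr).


Step 1: E_pack = Ns * V_cell * Np * C_cell = 13 * 3.652 * 5 * 7.512 = 1783.2 Wh
Step 2: t = E_pack / P = 1783.2 / 270.6 = 6.590 hr

6.590 hr


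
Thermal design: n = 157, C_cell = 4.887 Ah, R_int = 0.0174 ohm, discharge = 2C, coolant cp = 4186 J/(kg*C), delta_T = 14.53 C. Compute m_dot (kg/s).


Step 1: I = 2 * 4.887 = 9.774 A
Step 2: Q_cell = I^2 * R = 9.774^2 * 0.0174 = 1.6622 W
Step 3: Q_total = 157 * 1.6622 = 260.97 W
Step 4: m_dot = Q_total / (cp * dT) = 260.97 / (4186 * 14.53) = 0.004291 kg/s

0.004291 kg/s


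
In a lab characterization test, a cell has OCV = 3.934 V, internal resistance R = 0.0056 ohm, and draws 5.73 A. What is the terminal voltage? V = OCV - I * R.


V = OCV - I*R = 3.934 - 5.73 * 0.0056 = 3.902 V

3.902 V


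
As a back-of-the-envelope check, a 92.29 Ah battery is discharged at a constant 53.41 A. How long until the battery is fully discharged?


Runtime = 92.29 Ah / 53.41 A = 1.728 hr

1.728 hr


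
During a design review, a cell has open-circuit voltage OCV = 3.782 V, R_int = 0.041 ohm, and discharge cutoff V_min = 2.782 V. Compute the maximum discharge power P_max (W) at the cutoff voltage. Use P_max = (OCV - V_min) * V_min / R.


dV = OCV - V_min = 1 V (so I_max = dV / R)
P_max = dV * V_min / R = 1 * 2.782 / 0.041 = 67.85 W

67.85 W


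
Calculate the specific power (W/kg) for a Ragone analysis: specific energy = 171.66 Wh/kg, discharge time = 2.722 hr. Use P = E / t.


P_specific = E / t = 171.66 / 2.722 = 63.06 W/kg

63.06 W/kg


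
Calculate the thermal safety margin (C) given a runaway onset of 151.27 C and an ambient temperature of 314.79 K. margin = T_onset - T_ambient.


Convert: T_ambient = 314.79 K = 41.64 C
margin = 151.27 - 41.64 = 109.63 C

109.63 C


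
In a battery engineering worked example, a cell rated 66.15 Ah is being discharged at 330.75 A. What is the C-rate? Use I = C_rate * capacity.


C_rate = I / capacity = 330.75 / 66.15 = 5C

5C


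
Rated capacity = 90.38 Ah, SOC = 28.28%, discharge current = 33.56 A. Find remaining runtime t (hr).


Step 1: remaining = SOC/100 * C_total = 28.28/100 * 90.38 = 25.559 Ah
Step 2: t = remaining / I = 25.559 / 33.56 = 0.7616 hr

0.7616 hr


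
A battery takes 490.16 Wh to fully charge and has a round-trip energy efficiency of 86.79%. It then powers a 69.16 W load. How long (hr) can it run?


Step 1: E_discharge = eta/100 * E_charge = 86.79/100 * 490.16 = 425.41 Wh
Step 2: t = E_discharge / P = 425.41 / 69.16 = 6.151 hr

6.151 hr


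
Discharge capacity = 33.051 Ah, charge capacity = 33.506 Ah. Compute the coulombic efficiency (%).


eta_c = Q_dis / Q_chg * 100 = 33.051 / 33.506 * 100 = 98.64%

98.64%


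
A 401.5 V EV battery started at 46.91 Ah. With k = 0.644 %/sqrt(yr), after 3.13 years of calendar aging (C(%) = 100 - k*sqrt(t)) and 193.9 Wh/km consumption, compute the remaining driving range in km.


Step 1: capacity retention = 100 - 0.644 * sqrt(3.13) = 100 - 0.644 * 1.7692 = 98.861%
Step 2: C_now = 46.91 * 98.861/100 = 46.376 Ah
Step 3: E_pack = V * C_now = 401.5 * 46.376 = 18620 Wh
Step 4: range = E_pack / consumption = 18620 / 193.9 = 96.03 km

96.03 km


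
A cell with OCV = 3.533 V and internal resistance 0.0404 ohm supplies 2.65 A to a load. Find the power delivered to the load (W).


Step 1: V_terminal = OCV - I*R = 3.533 - 2.65 * 0.0404 = 3.4259 V
Step 2: P_out = V_terminal * I = 3.4259 * 2.65 = 9.079 W

9.079 W


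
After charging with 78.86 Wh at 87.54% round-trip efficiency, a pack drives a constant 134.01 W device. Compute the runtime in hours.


Step 1: E_discharge = eta/100 * E_charge = 87.54/100 * 78.86 = 69.034 Wh
Step 2: t = E_discharge / P = 69.034 / 134.01 = 0.5151 hr

0.5151 hr


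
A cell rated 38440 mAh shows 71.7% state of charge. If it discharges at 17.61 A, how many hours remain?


Convert: C_total = 38440 mAh = 38.44 Ah
Step 1: remaining = SOC/100 * C_total = 71.7/100 * 38.44 = 27.561 Ah
Step 2: t = remaining / I = 27.561 / 17.61 = 1.565 hr

1.565 hr


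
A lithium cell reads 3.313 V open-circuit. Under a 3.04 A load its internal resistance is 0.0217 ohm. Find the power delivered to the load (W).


Step 1: V_terminal = OCV - I*R = 3.313 - 3.04 * 0.0217 = 3.247 V
Step 2: P_out = V_terminal * I = 3.247 * 3.04 = 9.871 W

9.871 W


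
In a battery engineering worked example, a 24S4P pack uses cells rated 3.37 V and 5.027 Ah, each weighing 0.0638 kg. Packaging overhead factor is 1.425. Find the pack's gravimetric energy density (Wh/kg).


Step 1: V_pack = 24 * 3.37 = 80.88 V
Step 2: C_pack = 4 * 5.027 = 20.108 Ah
Step 3: E_pack = V_pack * C_pack = 80.88 * 20.108 = 1626.3 Wh
Step 4: m_pack = 24 * 4 * 0.0638 * 1.425 = 8.7278 kg
Step 5: ED = E_pack / m_pack = 1626.3 / 8.7278 = 186.3 Wh/kg

186.3 Wh/kg


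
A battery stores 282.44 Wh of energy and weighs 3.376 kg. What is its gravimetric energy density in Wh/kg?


Specific energy = 282.44 Wh / 3.376 kg = 83.66 Wh/kg

83.66 Wh/kg


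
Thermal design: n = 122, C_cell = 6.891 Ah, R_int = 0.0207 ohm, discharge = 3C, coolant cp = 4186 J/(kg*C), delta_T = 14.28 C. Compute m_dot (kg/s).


Step 1: I = 3 * 6.891 = 20.673 A
Step 2: Q_cell = I^2 * R = 20.673^2 * 0.0207 = 8.8466 W
Step 3: Q_total = 122 * 8.8466 = 1079.3 W
Step 4: m_dot = Q_total / (cp * dT) = 1079.3 / (4186 * 14.28) = 0.01806 kg/s

0.01806 kg/s


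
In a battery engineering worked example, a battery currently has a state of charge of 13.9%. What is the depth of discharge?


DOD = 100 - SOC = 100 - 13.9 = 86.1%

86.1%


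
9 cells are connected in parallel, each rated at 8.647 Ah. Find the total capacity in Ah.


Parallel capacities add: 9 * 8.647 Ah = 77.823 Ah

77.823 Ah


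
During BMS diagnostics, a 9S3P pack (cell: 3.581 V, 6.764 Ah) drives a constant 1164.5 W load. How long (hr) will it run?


Step 1: E_pack = Ns * V_cell * Np * C_cell = 9 * 3.581 * 3 * 6.764 = 653.99 Wh
Step 2: t = E_pack / P = 653.99 / 1164.5 = 0.5616 hr

0.5616 hr


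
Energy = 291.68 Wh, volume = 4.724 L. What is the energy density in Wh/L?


Volumetric ED = 291.68 Wh / 4.724 L = 61.74 Wh/L

61.74 Wh/L


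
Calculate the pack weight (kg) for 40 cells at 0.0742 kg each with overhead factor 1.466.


Cell mass sum = 40 * 0.0742 = 2.968 kg
With overhead 1.466: m_pack = 2.968 * 1.466 = 4.351 kg

4.351 kg


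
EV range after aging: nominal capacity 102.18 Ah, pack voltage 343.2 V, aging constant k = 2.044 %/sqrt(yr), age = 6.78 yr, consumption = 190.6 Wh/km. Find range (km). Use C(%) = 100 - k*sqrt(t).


Step 1: capacity retention = 100 - 2.044 * sqrt(6.78) = 100 - 2.044 * 2.6038 = 94.678%
Step 2: C_now = 102.18 * 94.678/100 = 96.742 Ah
Step 3: E_pack = V * C_now = 343.2 * 96.742 = 33202 Wh
Step 4: range = E_pack / consumption = 33202 / 190.6 = 174.2 km

174.2 km


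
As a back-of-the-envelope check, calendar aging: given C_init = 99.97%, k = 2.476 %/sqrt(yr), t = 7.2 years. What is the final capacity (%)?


Step 1: sqrt(7.2 yr) = 2.6833
Step 2: drop = 2.476 * 2.6833 = 6.6439
Step 3: C_final = 99.97 - 6.6439 = 93.33%

93.33%


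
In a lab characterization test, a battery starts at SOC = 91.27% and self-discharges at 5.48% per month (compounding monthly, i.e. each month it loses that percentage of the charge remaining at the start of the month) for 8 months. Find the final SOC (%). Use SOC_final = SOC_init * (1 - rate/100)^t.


Monthly retention factor = 1 - 5.48/100 = 0.9452
Over 8 months: factor^8 = 0.63707
SOC_final = 91.27 * 0.63707 = 58.15%

58.15%


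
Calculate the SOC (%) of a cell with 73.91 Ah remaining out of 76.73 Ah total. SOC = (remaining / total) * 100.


SOC = (remaining / total) * 100 = (73.91 / 76.73) * 100 = 96.32%

96.32%


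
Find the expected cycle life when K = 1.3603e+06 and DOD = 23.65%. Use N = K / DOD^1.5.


Step 1: DOD^1.5 = 23.65^1.5 = 115.01
Step 2: N = 1.3603e+06 / 115.01 = 11830 cycles

11830 cycles


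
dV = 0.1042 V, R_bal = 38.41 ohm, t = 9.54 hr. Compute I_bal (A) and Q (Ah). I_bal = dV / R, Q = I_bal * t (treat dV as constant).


I_bal = dV / R = 0.1042 / 38.41 = 0.0027128 A
Q = I_bal * t = 0.0027128 * 9.54 = 0.02588 Ah

I=0.0027128 A, Q=0.02588 Ah


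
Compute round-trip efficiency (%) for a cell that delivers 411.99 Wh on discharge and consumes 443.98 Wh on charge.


eta_e = E_dis / E_chg * 100 = 411.99 / 443.98 * 100 = 92.79%

92.79%


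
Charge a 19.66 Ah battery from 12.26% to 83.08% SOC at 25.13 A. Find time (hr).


delta_Ah = 19.66 * (83.08 - 12.26) / 100 = 13.923 Ah
t = delta_Ah / I = 13.923 / 25.13 = 0.5540 hr

0.5540 hr


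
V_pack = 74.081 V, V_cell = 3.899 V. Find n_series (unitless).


n = V_pack / V_cell = 74.081 / 3.899 = 19

19


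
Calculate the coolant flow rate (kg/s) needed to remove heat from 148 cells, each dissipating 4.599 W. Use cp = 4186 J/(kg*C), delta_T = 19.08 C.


Q_total = 148 * 4.599 = 680.65 W
m_dot = Q_total / (cp * dT) = 680.65 / (4186 * 19.08) = 0.008522 kg/s

0.008522 kg/s


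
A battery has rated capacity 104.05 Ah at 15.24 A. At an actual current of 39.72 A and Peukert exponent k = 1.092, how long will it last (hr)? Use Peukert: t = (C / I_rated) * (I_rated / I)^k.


Step 1: t_rated = C / I_rated = 104.05 / 15.24 = 6.8274 hr
Step 2: ratio = 15.24 / 39.72 = 0.38369
Step 3: ratio^k = 0.38369^1.092 = 0.35132
Step 4: t = t_rated * ratio^k = 6.8274 * 0.35132 = 2.399 hr

2.399 hr


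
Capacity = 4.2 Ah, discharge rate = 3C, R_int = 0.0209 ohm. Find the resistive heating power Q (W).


Step 1: I = C_rate * capacity = 3 * 4.2 = 12.6 A
Step 2: Q = I^2 * R = 12.6^2 * 0.0209 = 158.76 * 0.0209 = 3.318 W

3.318 W


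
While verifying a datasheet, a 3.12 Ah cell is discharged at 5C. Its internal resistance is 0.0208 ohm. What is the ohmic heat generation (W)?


Step 1: I = C_rate * capacity = 5 * 3.12 = 15.6 A
Step 2: Q = I^2 * R = 15.6^2 * 0.0208 = 243.36 * 0.0208 = 5.062 W

5.062 W


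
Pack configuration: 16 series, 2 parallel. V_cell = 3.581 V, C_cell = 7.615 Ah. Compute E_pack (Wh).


E = Ns * Vcell * Np * Ccell = 16 * 3.581 * 2 * 7.615 = 872.6 Wh

872.6 Wh


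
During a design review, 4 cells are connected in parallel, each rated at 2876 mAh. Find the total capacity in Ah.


Convert: C_cell = 2876 mAh = 2.876 Ah
C_total = 4 * 2.876 = 11.504 Ah

11.504 Ah


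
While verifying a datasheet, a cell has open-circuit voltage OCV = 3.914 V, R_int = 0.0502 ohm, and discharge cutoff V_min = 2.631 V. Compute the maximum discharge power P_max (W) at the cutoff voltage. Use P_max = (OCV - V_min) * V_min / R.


P_max = (OCV - V_min) * V_min / R = (3.914 - 2.631) * 2.631 / 0.0502 = 1.283 * 2.631 / 0.0502 = 67.24 W

67.24 W


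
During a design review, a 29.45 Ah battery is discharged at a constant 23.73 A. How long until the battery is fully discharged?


Runtime = 29.45 Ah / 23.73 A = 1.241 hr

1.241 hr


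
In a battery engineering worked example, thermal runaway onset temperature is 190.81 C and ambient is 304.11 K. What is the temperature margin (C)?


Convert: T_ambient = 304.11 K = 30.96 C
margin = 190.81 - 30.96 = 159.85 C

159.85 C


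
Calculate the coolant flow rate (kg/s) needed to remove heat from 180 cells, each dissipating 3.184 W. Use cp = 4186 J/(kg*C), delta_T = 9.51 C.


Step 1: Total heat Q = 180 * 3.184 W = 573.12 W
Step 2: denom = cp * dT = 4186 * 9.51 = 39809
Step 3: m_dot = 573.12 / 39809 = 0.01440 kg/s

0.01440 kg/s


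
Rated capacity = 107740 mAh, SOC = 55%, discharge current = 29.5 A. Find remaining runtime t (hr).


Convert: C_total = 107740 mAh = 107.74 Ah
Step 1: remaining = SOC/100 * C_total = 55/100 * 107.74 = 59.257 Ah
Step 2: t = remaining / I = 59.257 / 29.5 = 2.009 hr

2.009 hr


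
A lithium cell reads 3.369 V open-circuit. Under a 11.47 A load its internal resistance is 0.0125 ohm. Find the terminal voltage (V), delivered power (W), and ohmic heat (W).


Step 1: V_terminal = OCV - I*R = 3.369 - 11.47 * 0.0125 = 3.2256 V
Step 2: P_out = V_terminal * I = 3.2256 * 11.47 = 37.00 W
Step 3: Q = I^2 * R = 11.47^2 * 0.0125 = 1.645 W

V=3.2256 V, P=37.00 W, Q=1.645 W


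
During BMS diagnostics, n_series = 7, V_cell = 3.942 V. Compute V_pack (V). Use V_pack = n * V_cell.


With 7 cells in series at 3.942 V each, V_pack = 27.594 V

27.594 V


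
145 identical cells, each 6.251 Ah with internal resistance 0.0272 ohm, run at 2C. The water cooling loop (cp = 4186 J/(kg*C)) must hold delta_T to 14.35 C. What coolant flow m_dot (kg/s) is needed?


Step 1: I = 2 * 6.251 = 12.502 A
Step 2: Q_cell = I^2 * R = 12.502^2 * 0.0272 = 4.2514 W
Step 3: Q_total = 145 * 4.2514 = 616.45 W
Step 4: m_dot = Q_total / (cp * dT) = 616.45 / (4186 * 14.35) = 0.01026 kg/s

0.01026 kg/s


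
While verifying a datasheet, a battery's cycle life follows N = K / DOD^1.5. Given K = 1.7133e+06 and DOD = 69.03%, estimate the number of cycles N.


Step 1: DOD^1.5 = 69.03^1.5 = 573.53
Step 2: N = 1.7133e+06 / 573.53 = 2987 cycles

2987 cycles


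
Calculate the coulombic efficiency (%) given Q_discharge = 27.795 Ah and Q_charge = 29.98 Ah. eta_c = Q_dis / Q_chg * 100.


eta_c = Q_dis / Q_chg * 100 = 27.795 / 29.98 * 100 = 92.71%

92.71%


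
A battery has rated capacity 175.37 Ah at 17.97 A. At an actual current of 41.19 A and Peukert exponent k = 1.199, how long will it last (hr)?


t_rated = C / I_rated = 175.37 / 17.97 = 9.759 hr
(I_rated/I)^k = (0.43627)^1.199 = 0.36988
t = t_rated * (I_rated/I)^k = 9.759 * 0.36988 = 3.610 hr

3.610 hr


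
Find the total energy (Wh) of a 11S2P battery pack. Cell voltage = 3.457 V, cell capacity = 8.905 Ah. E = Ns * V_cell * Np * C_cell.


V_pack = 11 * 3.457 = 38.027 V
C_pack = 2 * 8.905 = 17.81 Ah
E = V_pack * C_pack = 38.027 * 17.81 = 677.3 Wh

677.3 Wh


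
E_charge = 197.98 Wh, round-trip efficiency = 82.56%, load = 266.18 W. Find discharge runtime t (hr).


Step 1: E_discharge = eta/100 * E_charge = 82.56/100 * 197.98 = 163.45 Wh
Step 2: t = E_discharge / P = 163.45 / 266.18 = 0.6141 hr

0.6141 hr


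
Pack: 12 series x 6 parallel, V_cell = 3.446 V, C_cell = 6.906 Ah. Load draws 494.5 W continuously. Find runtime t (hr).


Step 1: E_pack = Ns * V_cell * Np * C_cell = 12 * 3.446 * 6 * 6.906 = 1713.5 Wh
Step 2: t = E_pack / P = 1713.5 / 494.5 = 3.465 hr

3.465 hr


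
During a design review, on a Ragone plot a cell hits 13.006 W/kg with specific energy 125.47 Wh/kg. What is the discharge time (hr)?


t = E / P = 125.47 / 13.006 = 9.647 hr

9.647 hr


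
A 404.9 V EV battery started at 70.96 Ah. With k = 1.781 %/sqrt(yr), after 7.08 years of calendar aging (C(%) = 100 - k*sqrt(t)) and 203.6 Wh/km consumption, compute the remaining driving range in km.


Step 1: capacity retention = 100 - 1.781 * sqrt(7.08) = 100 - 1.781 * 2.6608 = 95.261%
Step 2: C_now = 70.96 * 95.261/100 = 67.597 Ah
Step 3: E_pack = V * C_now = 404.9 * 67.597 = 27370 Wh
Step 4: range = E_pack / consumption = 27370 / 203.6 = 134.4 km

134.4 km


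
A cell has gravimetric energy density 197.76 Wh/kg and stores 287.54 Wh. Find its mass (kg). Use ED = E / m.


m = E / ED = 287.54 / 197.76 = 1.454 kg

1.454 kg


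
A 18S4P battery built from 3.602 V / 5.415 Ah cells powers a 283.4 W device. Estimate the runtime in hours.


Step 1: E_pack = Ns * V_cell * Np * C_cell = 18 * 3.602 * 4 * 5.415 = 1404.3 Wh
Step 2: t = E_pack / P = 1404.3 / 283.4 = 4.955 hr

4.955 hr


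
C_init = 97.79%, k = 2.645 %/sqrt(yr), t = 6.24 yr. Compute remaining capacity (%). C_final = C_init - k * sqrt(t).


Step 1: sqrt(6.24 yr) = 2.498
Step 2: drop = 2.645 * 2.498 = 6.6072
Step 3: C_final = 97.79 - 6.6072 = 91.18%

91.18%


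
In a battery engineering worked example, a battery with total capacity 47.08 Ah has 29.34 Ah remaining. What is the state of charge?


SOC = (remaining / total) * 100 = (29.34 / 47.08) * 100 = 62.32%

62.32%


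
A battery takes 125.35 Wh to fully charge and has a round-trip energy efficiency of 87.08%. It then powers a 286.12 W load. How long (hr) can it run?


Step 1: E_discharge = eta/100 * E_charge = 87.08/100 * 125.35 = 109.15 Wh
Step 2: t = E_discharge / P = 109.15 / 286.12 = 0.3815 hr

0.3815 hr


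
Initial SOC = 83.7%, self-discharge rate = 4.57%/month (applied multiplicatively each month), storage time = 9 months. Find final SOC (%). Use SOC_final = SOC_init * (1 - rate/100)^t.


decay = (1 - 4.57/100)^9 = 0.65639
SOC_final = 83.7 * 0.65639 = 54.94%

54.94%


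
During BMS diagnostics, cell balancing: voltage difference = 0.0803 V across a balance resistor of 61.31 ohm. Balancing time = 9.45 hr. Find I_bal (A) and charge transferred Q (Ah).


I_bal = dV / R = 0.0803 / 61.31 = 0.0013097 A
Q = I_bal * t = 0.0013097 * 9.45 = 0.01238 Ah

I=0.0013097 A, Q=0.01238 Ah


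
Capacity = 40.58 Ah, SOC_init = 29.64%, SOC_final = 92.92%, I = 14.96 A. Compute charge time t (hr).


delta_Ah = 40.58 * (92.92 - 29.64) / 100 = 25.679 Ah
t = delta_Ah / I = 25.679 / 14.96 = 1.717 hr

1.717 hr


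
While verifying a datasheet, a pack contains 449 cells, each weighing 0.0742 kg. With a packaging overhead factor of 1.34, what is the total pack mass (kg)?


Cell mass sum = 449 * 0.0742 = 33.316 kg
With overhead 1.34: m_pack = 33.316 * 1.34 = 44.64 kg

44.64 kg


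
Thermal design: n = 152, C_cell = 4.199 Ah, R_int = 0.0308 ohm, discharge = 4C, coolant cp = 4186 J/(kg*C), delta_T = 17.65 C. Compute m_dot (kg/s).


Step 1: I = 4 * 4.199 = 16.796 A
Step 2: Q_cell = I^2 * R = 16.796^2 * 0.0308 = 8.6889 W
Step 3: Q_total = 152 * 8.6889 = 1320.7 W
Step 4: m_dot = Q_total / (cp * dT) = 1320.7 / (4186 * 17.65) = 0.01788 kg/s

0.01788 kg/s


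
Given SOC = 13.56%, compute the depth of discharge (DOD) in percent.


DOD = 100 - SOC = 100 - 13.56 = 86.44%

86.44%


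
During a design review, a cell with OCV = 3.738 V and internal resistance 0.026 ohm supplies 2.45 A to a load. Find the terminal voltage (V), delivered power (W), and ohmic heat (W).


Step 1: V_terminal = OCV - I*R = 3.738 - 2.45 * 0.026 = 3.6743 V
Step 2: P_out = V_terminal * I = 3.6743 * 2.45 = 9.002 W
Step 3: Q = I^2 * R = 2.45^2 * 0.026 = 0.1561 W

V=3.6743 V, P=9.002 W, Q=0.1561 W


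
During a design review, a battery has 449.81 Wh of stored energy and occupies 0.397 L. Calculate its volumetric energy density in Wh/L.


Volumetric ED = 449.81 Wh / 0.397 L = 1133 Wh/L

1133 Wh/L


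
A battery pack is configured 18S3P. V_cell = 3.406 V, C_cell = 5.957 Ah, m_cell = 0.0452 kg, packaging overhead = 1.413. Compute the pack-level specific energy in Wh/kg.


Step 1: V_pack = 18 * 3.406 = 61.308 V
Step 2: C_pack = 3 * 5.957 = 17.871 Ah
Step 3: E_pack = V_pack * C_pack = 61.308 * 17.871 = 1095.6 Wh
Step 4: m_pack = 18 * 3 * 0.0452 * 1.413 = 3.4489 kg
Step 5: ED = E_pack / m_pack = 1095.6 / 3.4489 = 317.7 Wh/kg

317.7 Wh/kg


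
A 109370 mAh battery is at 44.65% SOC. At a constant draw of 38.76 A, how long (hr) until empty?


Convert: C_total = 109370 mAh = 109.37 Ah
Step 1: remaining = SOC/100 * C_total = 44.65/100 * 109.37 = 48.834 Ah
Step 2: t = remaining / I = 48.834 / 38.76 = 1.260 hr

1.260 hr


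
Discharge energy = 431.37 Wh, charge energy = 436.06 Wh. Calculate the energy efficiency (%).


Round-trip efficiency = 431.37/436.06 * 100% = 98.92%

98.92%


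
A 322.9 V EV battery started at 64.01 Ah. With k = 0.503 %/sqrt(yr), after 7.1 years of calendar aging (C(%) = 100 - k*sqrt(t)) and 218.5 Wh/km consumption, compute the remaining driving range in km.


Step 1: capacity retention = 100 - 0.503 * sqrt(7.1) = 100 - 0.503 * 2.6646 = 98.66%
Step 2: C_now = 64.01 * 98.66/100 = 63.152 Ah
Step 3: E_pack = V * C_now = 322.9 * 63.152 = 20392 Wh
Step 4: range = E_pack / consumption = 20392 / 218.5 = 93.33 km

93.33 km


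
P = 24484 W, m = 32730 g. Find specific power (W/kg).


Convert: m = 32730 g = 32.73 kg
Specific power = 24484 W / 32.73 kg = 748.1 W/kg

748.1 W/kg


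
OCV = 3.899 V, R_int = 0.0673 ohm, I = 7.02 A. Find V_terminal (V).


V = OCV - I*R = 3.899 - 7.02 * 0.0673 = 3.427 V

3.427 V


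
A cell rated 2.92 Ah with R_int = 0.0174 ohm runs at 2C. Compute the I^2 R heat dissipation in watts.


Step 1: I = C_rate * capacity = 2 * 2.92 = 5.84 A
Step 2: Q = I^2 * R = 5.84^2 * 0.0174 = 34.106 * 0.0174 = 0.5934 W

0.5934 W


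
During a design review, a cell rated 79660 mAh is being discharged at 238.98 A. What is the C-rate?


Convert: capacity = 79660 mAh = 79.66 Ah
Rearranging: C_rate = 238.98 / 79.66 = 3C

3C


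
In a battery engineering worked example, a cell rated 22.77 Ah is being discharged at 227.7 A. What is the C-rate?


C_rate = I / capacity = 227.7 / 22.77 = 10C

10C


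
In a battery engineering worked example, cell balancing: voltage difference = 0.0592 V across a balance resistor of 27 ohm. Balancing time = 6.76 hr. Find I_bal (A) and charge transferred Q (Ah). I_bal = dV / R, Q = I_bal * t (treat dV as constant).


I_bal = dV / R = 0.0592 / 27 = 0.0021926 A
Q = I_bal * t = 0.0021926 * 6.76 = 0.01482 Ah

I=0.0021926 A, Q=0.01482 Ah


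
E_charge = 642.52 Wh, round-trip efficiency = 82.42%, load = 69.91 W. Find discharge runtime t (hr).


Step 1: E_discharge = eta/100 * E_charge = 82.42/100 * 642.52 = 529.56 Wh
Step 2: t = E_discharge / P = 529.56 / 69.91 = 7.575 hr

7.575 hr


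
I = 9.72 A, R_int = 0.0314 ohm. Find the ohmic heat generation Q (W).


I^2 = 94.478
Q = 94.478 * 0.0314 = 2.967 W

2.967 W


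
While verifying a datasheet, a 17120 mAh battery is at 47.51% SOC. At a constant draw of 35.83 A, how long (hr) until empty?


Convert: C_total = 17120 mAh = 17.12 Ah
Step 1: remaining = SOC/100 * C_total = 47.51/100 * 17.12 = 8.1337 Ah
Step 2: t = remaining / I = 8.1337 / 35.83 = 0.2270 hr

0.2270 hr


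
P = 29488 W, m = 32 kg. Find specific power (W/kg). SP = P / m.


SP = P / m = 29488 / 32 = 921.5 W/kg

921.5 W/kg


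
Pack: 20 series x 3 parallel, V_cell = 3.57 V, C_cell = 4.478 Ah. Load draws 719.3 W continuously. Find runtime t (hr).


Step 1: E_pack = Ns * V_cell * Np * C_cell = 20 * 3.57 * 3 * 4.478 = 959.19 Wh
Step 2: t = E_pack / P = 959.19 / 719.3 = 1.334 hr

1.334 hr


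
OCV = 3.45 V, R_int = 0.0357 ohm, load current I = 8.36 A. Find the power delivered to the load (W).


Step 1: V_terminal = OCV - I*R = 3.45 - 8.36 * 0.0357 = 3.1515 V
Step 2: P_out = V_terminal * I = 3.1515 * 8.36 = 26.35 W

26.35 W


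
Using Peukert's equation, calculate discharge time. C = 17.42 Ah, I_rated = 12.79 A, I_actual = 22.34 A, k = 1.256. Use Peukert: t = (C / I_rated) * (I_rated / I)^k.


t_rated = C / I_rated = 17.42 / 12.79 = 1.362 hr
(I_rated/I)^k = (0.57252)^1.256 = 0.49635
t = t_rated * (I_rated/I)^k = 1.362 * 0.49635 = 0.6760 hr

0.6760 hr


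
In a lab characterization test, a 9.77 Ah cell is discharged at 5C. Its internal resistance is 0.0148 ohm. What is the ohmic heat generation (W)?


Step 1: I = C_rate * capacity = 5 * 9.77 = 48.85 A
Step 2: Q = I^2 * R = 48.85^2 * 0.0148 = 2386.3 * 0.0148 = 35.32 W

35.32 W


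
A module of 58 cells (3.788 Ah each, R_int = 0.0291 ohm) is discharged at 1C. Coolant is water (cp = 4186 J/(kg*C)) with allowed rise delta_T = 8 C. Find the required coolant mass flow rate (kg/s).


Step 1: I = 1 * 3.788 = 3.788 A
Step 2: Q_cell = I^2 * R = 3.788^2 * 0.0291 = 0.41755 W
Step 3: Q_total = 58 * 0.41755 = 24.218 W
Step 4: m_dot = Q_total / (cp * dT) = 24.218 / (4186 * 8) = 7.232e-04 kg/s

7.232e-04 kg/s


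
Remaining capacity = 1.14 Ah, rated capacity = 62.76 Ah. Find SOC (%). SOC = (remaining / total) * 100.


SOC% = 1.14 / 62.76 * 100 = 1.816%

1.816%


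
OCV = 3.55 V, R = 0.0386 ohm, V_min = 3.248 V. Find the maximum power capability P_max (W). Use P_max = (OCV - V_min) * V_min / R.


dV = OCV - V_min = 0.302 V (so I_max = dV / R)
P_max = dV * V_min / R = 0.302 * 3.248 / 0.0386 = 25.41 W

25.41 W


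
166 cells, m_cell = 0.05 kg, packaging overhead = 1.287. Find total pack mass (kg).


Cell mass sum = 166 * 0.05 = 8.3 kg
With overhead 1.287: m_pack = 8.3 * 1.287 = 10.68 kg

10.68 kg


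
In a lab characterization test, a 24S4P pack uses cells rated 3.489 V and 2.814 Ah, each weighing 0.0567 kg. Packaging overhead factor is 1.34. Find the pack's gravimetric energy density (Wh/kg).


Step 1: V_pack = 24 * 3.489 = 83.736 V
Step 2: C_pack = 4 * 2.814 = 11.256 Ah
Step 3: E_pack = V_pack * C_pack = 83.736 * 11.256 = 942.53 Wh
Step 4: m_pack = 24 * 4 * 0.0567 * 1.34 = 7.2939 kg
Step 5: ED = E_pack / m_pack = 942.53 / 7.2939 = 129.2 Wh/kg

129.2 Wh/kg


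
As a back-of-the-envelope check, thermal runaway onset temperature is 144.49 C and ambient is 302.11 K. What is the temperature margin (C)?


Convert: T_ambient = 302.11 K = 28.96 C
margin = 144.49 - 28.96 = 115.53 C

115.53 C


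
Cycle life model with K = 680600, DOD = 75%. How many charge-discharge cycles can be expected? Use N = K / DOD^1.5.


DOD^1.5 = 649.52
N = K / DOD^1.5 = 680600 / 649.52 = 1048

1048 cycles


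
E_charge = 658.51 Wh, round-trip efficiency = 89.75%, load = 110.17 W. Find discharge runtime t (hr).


Step 1: E_discharge = eta/100 * E_charge = 89.75/100 * 658.51 = 591.01 Wh
Step 2: t = E_discharge / P = 591.01 / 110.17 = 5.365 hr

5.365 hr


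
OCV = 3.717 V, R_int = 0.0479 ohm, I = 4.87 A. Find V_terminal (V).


V = OCV - I*R = 3.717 - 4.87 * 0.0479 = 3.484 V

3.484 V


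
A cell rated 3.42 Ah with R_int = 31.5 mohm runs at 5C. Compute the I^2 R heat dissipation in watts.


Convert: R = 31.5 mohm = 0.0315 ohm
Step 1: I = C_rate * capacity = 5 * 3.42 = 17.1 A
Step 2: Q = I^2 * R = 17.1^2 * 0.0315 = 292.41 * 0.0315 = 9.211 W

9.211 W


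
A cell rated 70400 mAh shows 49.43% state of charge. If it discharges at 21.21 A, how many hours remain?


Convert: C_total = 70400 mAh = 70.4 Ah
Step 1: remaining = SOC/100 * C_total = 49.43/100 * 70.4 = 34.799 Ah
Step 2: t = remaining / I = 34.799 / 21.21 = 1.641 hr

1.641 hr


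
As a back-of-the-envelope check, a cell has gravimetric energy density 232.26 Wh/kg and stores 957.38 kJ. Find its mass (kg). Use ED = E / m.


Convert: E = 957.38 kJ = 265.94 Wh
m = E / ED = 265.94 / 232.26 = 1.145 kg

1.145 kg


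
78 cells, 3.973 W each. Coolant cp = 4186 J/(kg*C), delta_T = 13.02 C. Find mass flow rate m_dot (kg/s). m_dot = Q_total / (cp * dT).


Q_total = 78 * 3.973 = 309.89 W
m_dot = Q_total / (cp * dT) = 309.89 / (4186 * 13.02) = 0.005686 kg/s

0.005686 kg/s


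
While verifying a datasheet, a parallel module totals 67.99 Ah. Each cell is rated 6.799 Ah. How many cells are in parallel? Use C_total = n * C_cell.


n = C_total / C_cell = 67.99 / 6.799 = 10

10


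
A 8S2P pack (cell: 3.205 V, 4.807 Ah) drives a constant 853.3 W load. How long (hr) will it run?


Step 1: E_pack = Ns * V_cell * Np * C_cell = 8 * 3.205 * 2 * 4.807 = 246.5 Wh
Step 2: t = E_pack / P = 246.5 / 853.3 = 0.2889 hr

0.2889 hr


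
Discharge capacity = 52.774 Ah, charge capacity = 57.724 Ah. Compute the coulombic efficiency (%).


eta_c = Q_dis / Q_chg * 100 = 52.774 / 57.724 * 100 = 91.42%

91.42%


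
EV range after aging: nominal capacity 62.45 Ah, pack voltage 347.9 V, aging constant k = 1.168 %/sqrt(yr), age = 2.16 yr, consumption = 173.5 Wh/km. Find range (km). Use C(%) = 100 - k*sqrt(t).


Step 1: capacity retention = 100 - 1.168 * sqrt(2.16) = 100 - 1.168 * 1.4697 = 98.283%
Step 2: C_now = 62.45 * 98.283/100 = 61.378 Ah
Step 3: E_pack = V * C_now = 347.9 * 61.378 = 21353 Wh
Step 4: range = E_pack / consumption = 21353 / 173.5 = 123.1 km

123.1 km


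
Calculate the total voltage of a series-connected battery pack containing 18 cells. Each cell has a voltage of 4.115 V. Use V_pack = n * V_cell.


Series voltages add: 18 * 4.115 V = 74.07 V

74.07 V


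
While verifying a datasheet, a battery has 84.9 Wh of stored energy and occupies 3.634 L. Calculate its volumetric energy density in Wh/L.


ED = E / V = 84.9 / 3.634 = 23.36 Wh/L

23.36 Wh/L


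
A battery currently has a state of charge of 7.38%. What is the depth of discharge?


Complement of SOC: DOD = 100% - 7.38% = 92.62%

92.62%


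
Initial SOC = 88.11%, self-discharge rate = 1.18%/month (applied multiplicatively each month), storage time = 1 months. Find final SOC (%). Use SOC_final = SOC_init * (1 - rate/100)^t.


decay = (1 - 1.18/100)^1 = 0.9882
SOC_final = 88.11 * 0.9882 = 87.07%

87.07%


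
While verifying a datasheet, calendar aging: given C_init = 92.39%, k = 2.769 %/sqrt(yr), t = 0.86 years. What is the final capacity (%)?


Step 1: sqrt(0.86 yr) = 0.92736
Step 2: drop = 2.769 * 0.92736 = 2.5679
Step 3: C_final = 92.39 - 2.5679 = 89.82%

89.82%


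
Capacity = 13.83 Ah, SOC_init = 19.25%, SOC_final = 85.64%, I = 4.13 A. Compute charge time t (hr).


Step 1: dSOC = 85.64% - 19.25% = 66.39%
Step 2: delta_Ah = 13.83 * 66.39 / 100 = 9.1817 Ah
Step 3: t = 9.1817 / 4.13 = 2.223 hr

2.223 hr


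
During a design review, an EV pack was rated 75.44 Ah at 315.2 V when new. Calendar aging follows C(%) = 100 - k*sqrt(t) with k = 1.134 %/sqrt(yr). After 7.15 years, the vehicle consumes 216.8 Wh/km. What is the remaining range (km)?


Step 1: capacity retention = 100 - 1.134 * sqrt(7.15) = 100 - 1.134 * 2.6739 = 96.968%
Step 2: C_now = 75.44 * 96.968/100 = 73.153 Ah
Step 3: E_pack = V * C_now = 315.2 * 73.153 = 23058 Wh
Step 4: range = E_pack / consumption = 23058 / 216.8 = 106.4 km

106.4 km


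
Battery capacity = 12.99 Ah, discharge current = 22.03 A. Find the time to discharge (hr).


Runtime = 12.99 Ah / 22.03 A = 0.5897 hr

0.5897 hr


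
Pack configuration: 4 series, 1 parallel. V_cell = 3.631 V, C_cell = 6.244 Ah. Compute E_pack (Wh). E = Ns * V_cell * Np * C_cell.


E = Ns * Vcell * Np * Ccell = 4 * 3.631 * 1 * 6.244 = 90.69 Wh

90.69 Wh


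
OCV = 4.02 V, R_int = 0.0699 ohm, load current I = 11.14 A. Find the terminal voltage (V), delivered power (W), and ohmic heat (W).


Step 1: V_terminal = OCV - I*R = 4.02 - 11.14 * 0.0699 = 3.2413 V
Step 2: P_out = V_terminal * I = 3.2413 * 11.14 = 36.11 W
Step 3: Q = I^2 * R = 11.14^2 * 0.0699 = 8.675 W

V=3.2413 V, P=36.11 W, Q=8.675 W


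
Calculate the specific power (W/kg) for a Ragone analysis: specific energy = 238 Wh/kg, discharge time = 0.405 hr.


P_specific = E / t = 238 / 0.405 = 587.7 W/kg

587.7 W/kg


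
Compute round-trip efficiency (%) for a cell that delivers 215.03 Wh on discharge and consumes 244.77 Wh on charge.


eta_e = E_dis / E_chg * 100 = 215.03 / 244.77 * 100 = 87.85%

87.85%


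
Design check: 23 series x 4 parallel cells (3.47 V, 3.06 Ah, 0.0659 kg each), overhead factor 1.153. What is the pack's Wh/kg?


Step 1: V_pack = 23 * 3.47 = 79.81 V
Step 2: C_pack = 4 * 3.06 = 12.24 Ah
Step 3: E_pack = V_pack * C_pack = 79.81 * 12.24 = 976.87 Wh
Step 4: m_pack = 23 * 4 * 0.0659 * 1.153 = 6.9904 kg
Step 5: ED = E_pack / m_pack = 976.87 / 6.9904 = 139.7 Wh/kg

139.7 Wh/kg


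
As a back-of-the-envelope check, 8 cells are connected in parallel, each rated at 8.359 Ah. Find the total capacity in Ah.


Parallel capacities add: 8 * 8.359 Ah = 66.872 Ah

66.872 Ah


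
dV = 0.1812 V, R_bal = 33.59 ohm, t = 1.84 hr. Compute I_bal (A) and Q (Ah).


I_bal = dV / R = 0.1812 / 33.59 = 0.0053945 A
Q = I_bal * t = 0.0053945 * 1.84 = 0.009926 Ah

I=0.0053945 A, Q=0.009926 Ah


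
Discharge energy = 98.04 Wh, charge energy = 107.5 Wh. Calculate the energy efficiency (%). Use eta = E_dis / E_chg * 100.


eta_e = E_dis / E_chg * 100 = 98.04 / 107.5 * 100 = 91.20%

91.20%


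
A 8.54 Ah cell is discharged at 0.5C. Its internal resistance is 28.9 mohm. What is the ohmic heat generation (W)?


Convert: R = 28.9 mohm = 0.0289 ohm
Step 1: I = C_rate * capacity = 0.5 * 8.54 = 4.27 A
Step 2: Q = I^2 * R = 4.27^2 * 0.0289 = 18.233 * 0.0289 = 0.5269 W

0.5269 W


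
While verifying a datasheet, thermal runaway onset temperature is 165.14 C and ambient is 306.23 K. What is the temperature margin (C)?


Convert: T_ambient = 306.23 K = 33.08 C
margin = 165.14 - 33.08 = 132.06 C

132.06 C


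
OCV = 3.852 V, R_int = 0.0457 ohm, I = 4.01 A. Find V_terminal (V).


IR drop = 4.01 * 0.0457 = 0.18326 V
V = 3.852 - 0.18326 = 3.669 V

3.669 V


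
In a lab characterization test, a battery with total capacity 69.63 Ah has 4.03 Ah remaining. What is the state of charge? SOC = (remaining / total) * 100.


SOC% = 4.03 / 69.63 * 100 = 5.788%

5.788%


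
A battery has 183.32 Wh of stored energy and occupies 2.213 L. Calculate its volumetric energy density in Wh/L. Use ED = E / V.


Volumetric ED = 183.32 Wh / 2.213 L = 82.84 Wh/L

82.84 Wh/L


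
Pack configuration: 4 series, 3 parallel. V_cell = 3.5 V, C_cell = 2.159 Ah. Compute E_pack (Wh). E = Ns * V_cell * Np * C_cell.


E = Ns * Vcell * Np * Ccell = 4 * 3.5 * 3 * 2.159 = 90.68 Wh

90.68 Wh


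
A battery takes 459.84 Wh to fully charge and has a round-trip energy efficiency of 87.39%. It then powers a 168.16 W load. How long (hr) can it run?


Step 1: E_discharge = eta/100 * E_charge = 87.39/100 * 459.84 = 401.85 Wh
Step 2: t = E_discharge / P = 401.85 / 168.16 = 2.390 hr

2.390 hr
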